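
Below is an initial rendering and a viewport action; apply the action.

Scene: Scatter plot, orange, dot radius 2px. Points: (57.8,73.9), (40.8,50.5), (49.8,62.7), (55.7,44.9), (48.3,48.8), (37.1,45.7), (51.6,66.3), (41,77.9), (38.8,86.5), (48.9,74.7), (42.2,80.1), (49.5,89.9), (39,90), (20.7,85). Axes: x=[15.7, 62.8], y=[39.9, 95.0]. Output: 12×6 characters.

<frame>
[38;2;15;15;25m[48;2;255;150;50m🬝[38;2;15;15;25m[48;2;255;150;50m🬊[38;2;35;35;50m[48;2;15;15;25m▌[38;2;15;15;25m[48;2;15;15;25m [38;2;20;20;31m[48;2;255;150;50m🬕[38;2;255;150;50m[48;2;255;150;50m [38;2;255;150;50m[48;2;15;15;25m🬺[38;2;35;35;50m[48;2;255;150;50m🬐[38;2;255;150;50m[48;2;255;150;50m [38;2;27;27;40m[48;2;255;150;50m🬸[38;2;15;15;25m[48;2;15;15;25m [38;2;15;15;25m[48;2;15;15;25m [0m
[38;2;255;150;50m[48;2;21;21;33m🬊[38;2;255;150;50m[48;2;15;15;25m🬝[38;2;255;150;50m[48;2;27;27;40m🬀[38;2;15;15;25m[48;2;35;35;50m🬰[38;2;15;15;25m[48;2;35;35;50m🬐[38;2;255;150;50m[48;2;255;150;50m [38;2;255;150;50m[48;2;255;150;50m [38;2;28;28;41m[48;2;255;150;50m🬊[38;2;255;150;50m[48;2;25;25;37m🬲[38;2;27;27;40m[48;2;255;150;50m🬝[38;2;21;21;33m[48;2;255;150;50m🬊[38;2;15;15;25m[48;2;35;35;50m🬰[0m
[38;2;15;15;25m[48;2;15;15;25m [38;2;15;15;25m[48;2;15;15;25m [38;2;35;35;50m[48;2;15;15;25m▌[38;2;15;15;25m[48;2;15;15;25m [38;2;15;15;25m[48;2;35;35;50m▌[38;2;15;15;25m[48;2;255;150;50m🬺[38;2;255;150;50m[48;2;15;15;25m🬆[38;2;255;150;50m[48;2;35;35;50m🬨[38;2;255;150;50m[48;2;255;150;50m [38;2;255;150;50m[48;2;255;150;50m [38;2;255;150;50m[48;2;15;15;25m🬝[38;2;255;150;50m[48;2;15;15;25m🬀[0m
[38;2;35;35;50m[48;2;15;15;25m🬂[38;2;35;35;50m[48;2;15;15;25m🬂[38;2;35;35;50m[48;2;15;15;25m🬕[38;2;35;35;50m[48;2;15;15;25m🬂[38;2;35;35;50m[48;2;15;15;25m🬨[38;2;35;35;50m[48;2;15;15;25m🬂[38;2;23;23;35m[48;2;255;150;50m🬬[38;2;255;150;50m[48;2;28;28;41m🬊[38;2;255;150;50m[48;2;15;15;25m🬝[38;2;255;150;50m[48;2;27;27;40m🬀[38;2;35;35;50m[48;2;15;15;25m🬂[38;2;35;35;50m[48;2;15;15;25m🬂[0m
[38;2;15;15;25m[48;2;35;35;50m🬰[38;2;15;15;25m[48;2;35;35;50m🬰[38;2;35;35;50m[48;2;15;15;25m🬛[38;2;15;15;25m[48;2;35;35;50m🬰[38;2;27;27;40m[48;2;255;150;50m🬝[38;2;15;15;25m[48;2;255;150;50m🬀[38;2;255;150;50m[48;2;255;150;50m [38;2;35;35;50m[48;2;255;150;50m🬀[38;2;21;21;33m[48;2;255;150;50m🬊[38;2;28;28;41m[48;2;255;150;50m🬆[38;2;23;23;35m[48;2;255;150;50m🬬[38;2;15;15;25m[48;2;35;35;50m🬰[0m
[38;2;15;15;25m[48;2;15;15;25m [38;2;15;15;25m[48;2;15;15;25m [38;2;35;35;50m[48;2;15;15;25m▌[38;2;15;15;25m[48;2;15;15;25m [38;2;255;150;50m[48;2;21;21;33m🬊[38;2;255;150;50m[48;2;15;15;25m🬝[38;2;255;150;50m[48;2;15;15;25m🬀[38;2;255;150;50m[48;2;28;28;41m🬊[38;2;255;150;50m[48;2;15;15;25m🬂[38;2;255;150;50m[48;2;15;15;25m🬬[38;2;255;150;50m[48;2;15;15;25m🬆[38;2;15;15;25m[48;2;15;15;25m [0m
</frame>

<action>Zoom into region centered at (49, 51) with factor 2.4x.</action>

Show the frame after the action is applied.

<frame>
[38;2;15;15;25m[48;2;15;15;25m [38;2;15;15;25m[48;2;15;15;25m [38;2;35;35;50m[48;2;15;15;25m▌[38;2;15;15;25m[48;2;15;15;25m [38;2;15;15;25m[48;2;35;35;50m▌[38;2;255;150;50m[48;2;15;15;25m🬊[38;2;255;150;50m[48;2;15;15;25m🬝[38;2;255;150;50m[48;2;23;23;35m🬀[38;2;15;15;25m[48;2;15;15;25m [38;2;15;15;25m[48;2;35;35;50m▌[38;2;15;15;25m[48;2;15;15;25m [38;2;15;15;25m[48;2;15;15;25m [0m
[38;2;15;15;25m[48;2;35;35;50m🬰[38;2;15;15;25m[48;2;35;35;50m🬰[38;2;35;35;50m[48;2;15;15;25m🬛[38;2;15;15;25m[48;2;35;35;50m🬰[38;2;15;15;25m[48;2;35;35;50m🬐[38;2;15;15;25m[48;2;35;35;50m🬰[38;2;15;15;25m[48;2;35;35;50m🬰[38;2;35;35;50m[48;2;15;15;25m🬛[38;2;15;15;25m[48;2;35;35;50m🬰[38;2;15;15;25m[48;2;35;35;50m🬐[38;2;15;15;25m[48;2;35;35;50m🬰[38;2;15;15;25m[48;2;35;35;50m🬰[0m
[38;2;15;15;25m[48;2;255;150;50m🬀[38;2;15;15;25m[48;2;255;150;50m🬊[38;2;35;35;50m[48;2;15;15;25m▌[38;2;15;15;25m[48;2;15;15;25m [38;2;15;15;25m[48;2;35;35;50m▌[38;2;15;15;25m[48;2;255;150;50m🬬[38;2;15;15;25m[48;2;15;15;25m [38;2;35;35;50m[48;2;15;15;25m▌[38;2;15;15;25m[48;2;15;15;25m [38;2;15;15;25m[48;2;35;35;50m▌[38;2;15;15;25m[48;2;15;15;25m [38;2;15;15;25m[48;2;15;15;25m [0m
[38;2;255;150;50m[48;2;15;15;25m🬊[38;2;255;150;50m[48;2;19;19;30m🬀[38;2;35;35;50m[48;2;15;15;25m🬕[38;2;35;35;50m[48;2;15;15;25m🬂[38;2;255;150;50m[48;2;25;25;37m🬫[38;2;255;150;50m[48;2;255;150;50m [38;2;255;150;50m[48;2;23;23;35m🬃[38;2;35;35;50m[48;2;15;15;25m🬕[38;2;35;35;50m[48;2;15;15;25m🬂[38;2;27;27;40m[48;2;255;150;50m🬝[38;2;35;35;50m[48;2;15;15;25m🬂[38;2;35;35;50m[48;2;15;15;25m🬂[0m
[38;2;15;15;25m[48;2;35;35;50m🬰[38;2;15;15;25m[48;2;35;35;50m🬰[38;2;35;35;50m[48;2;15;15;25m🬛[38;2;15;15;25m[48;2;35;35;50m🬰[38;2;15;15;25m[48;2;35;35;50m🬐[38;2;255;150;50m[48;2;23;23;35m🬀[38;2;15;15;25m[48;2;35;35;50m🬰[38;2;35;35;50m[48;2;15;15;25m🬛[38;2;19;19;30m[48;2;255;150;50m🬴[38;2;255;150;50m[48;2;255;150;50m [38;2;255;150;50m[48;2;15;15;25m🬛[38;2;15;15;25m[48;2;35;35;50m🬰[0m
[38;2;15;15;25m[48;2;15;15;25m [38;2;15;15;25m[48;2;15;15;25m [38;2;35;35;50m[48;2;15;15;25m▌[38;2;15;15;25m[48;2;15;15;25m [38;2;15;15;25m[48;2;35;35;50m▌[38;2;15;15;25m[48;2;15;15;25m [38;2;15;15;25m[48;2;15;15;25m [38;2;35;35;50m[48;2;15;15;25m▌[38;2;15;15;25m[48;2;15;15;25m [38;2;23;23;35m[48;2;255;150;50m🬺[38;2;15;15;25m[48;2;15;15;25m [38;2;15;15;25m[48;2;15;15;25m [0m
</frame>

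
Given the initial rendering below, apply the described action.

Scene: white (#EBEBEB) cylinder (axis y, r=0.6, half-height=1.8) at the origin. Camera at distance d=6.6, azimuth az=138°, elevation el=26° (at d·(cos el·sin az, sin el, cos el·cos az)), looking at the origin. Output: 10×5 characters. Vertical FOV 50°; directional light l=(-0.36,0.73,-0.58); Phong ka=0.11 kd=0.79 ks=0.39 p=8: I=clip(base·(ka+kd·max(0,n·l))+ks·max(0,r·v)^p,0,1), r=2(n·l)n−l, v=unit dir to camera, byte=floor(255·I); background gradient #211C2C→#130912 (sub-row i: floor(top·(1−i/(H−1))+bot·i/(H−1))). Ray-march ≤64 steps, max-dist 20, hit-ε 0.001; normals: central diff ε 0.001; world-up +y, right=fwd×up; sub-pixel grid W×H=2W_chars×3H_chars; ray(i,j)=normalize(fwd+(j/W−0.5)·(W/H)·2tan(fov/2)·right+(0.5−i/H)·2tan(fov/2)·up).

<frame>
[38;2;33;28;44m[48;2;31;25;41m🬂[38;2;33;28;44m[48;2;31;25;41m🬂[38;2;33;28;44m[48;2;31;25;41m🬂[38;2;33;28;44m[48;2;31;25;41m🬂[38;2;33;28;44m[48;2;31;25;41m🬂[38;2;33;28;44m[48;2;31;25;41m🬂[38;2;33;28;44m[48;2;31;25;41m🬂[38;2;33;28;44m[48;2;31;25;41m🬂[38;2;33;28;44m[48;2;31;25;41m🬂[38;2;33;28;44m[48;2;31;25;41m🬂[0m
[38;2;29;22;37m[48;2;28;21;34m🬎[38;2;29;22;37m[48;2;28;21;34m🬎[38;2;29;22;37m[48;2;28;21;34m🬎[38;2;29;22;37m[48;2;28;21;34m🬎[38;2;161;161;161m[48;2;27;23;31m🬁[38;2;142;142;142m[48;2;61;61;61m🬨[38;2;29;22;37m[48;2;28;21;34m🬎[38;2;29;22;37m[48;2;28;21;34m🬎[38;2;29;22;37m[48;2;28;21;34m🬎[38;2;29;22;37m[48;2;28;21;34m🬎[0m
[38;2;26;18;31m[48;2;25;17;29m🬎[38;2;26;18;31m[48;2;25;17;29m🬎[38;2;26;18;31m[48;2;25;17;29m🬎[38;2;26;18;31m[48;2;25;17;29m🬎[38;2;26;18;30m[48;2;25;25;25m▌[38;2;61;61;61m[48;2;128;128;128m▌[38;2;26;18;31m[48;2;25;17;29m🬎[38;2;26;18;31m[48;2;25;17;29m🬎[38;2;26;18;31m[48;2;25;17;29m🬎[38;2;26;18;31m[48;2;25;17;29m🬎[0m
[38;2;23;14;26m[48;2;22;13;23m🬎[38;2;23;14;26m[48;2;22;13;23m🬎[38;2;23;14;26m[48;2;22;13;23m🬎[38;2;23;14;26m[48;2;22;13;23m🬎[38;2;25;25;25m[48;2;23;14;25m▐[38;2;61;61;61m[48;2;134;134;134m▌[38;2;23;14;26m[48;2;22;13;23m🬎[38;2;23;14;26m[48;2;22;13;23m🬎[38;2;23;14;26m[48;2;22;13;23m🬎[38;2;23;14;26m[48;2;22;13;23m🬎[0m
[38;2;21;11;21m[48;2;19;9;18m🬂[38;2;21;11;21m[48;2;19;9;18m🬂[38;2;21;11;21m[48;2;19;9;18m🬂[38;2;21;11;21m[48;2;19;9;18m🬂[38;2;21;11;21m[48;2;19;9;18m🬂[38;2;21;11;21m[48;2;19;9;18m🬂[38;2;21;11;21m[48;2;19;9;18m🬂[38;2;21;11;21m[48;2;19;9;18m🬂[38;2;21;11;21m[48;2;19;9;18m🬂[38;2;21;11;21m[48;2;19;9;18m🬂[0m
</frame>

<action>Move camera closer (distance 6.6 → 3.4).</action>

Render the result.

<frame>
[38;2;33;28;44m[48;2;31;25;41m🬂[38;2;33;28;44m[48;2;31;25;41m🬂[38;2;33;28;44m[48;2;31;25;41m🬂[38;2;32;26;42m[48;2;25;25;25m▌[38;2;25;25;25m[48;2;30;30;30m▌[38;2;61;61;61m[48;2;88;88;88m▌[38;2;118;118;118m[48;2;142;142;142m▌[38;2;33;28;44m[48;2;31;25;41m🬂[38;2;33;28;44m[48;2;31;25;41m🬂[38;2;33;28;44m[48;2;31;25;41m🬂[0m
[38;2;29;22;37m[48;2;28;21;34m🬎[38;2;29;22;37m[48;2;28;21;34m🬎[38;2;29;22;37m[48;2;28;21;34m🬎[38;2;29;22;36m[48;2;25;25;25m▌[38;2;25;25;25m[48;2;28;28;28m🬲[38;2;61;61;61m[48;2;91;91;91m▌[38;2;120;120;120m[48;2;148;148;148m▌[38;2;29;22;37m[48;2;28;21;34m🬎[38;2;29;22;37m[48;2;28;21;34m🬎[38;2;29;22;37m[48;2;28;21;34m🬎[0m
[38;2;26;18;31m[48;2;25;17;29m🬎[38;2;26;18;31m[48;2;25;17;29m🬎[38;2;26;18;31m[48;2;25;17;29m🬎[38;2;25;17;30m[48;2;25;25;25m🬺[38;2;25;25;25m[48;2;26;26;26m🬺[38;2;61;61;61m[48;2;93;93;93m▌[38;2;131;131;131m[48;2;25;17;30m🬕[38;2;26;18;31m[48;2;25;17;29m🬎[38;2;26;18;31m[48;2;25;17;29m🬎[38;2;26;18;31m[48;2;25;17;29m🬎[0m
[38;2;23;14;26m[48;2;22;13;23m🬎[38;2;23;14;26m[48;2;22;13;23m🬎[38;2;23;14;26m[48;2;22;13;23m🬎[38;2;23;14;26m[48;2;22;13;23m🬎[38;2;25;25;25m[48;2;25;25;25m [38;2;61;61;61m[48;2;97;97;97m▌[38;2;131;131;131m[48;2;23;14;25m▌[38;2;23;14;26m[48;2;22;13;23m🬎[38;2;23;14;26m[48;2;22;13;23m🬎[38;2;23;14;26m[48;2;22;13;23m🬎[0m
[38;2;21;11;21m[48;2;19;9;18m🬂[38;2;21;11;21m[48;2;19;9;18m🬂[38;2;21;11;21m[48;2;19;9;18m🬂[38;2;21;11;21m[48;2;19;9;18m🬂[38;2;25;25;25m[48;2;25;25;25m [38;2;61;61;61m[48;2;100;100;100m▌[38;2;138;138;138m[48;2;20;10;19m▌[38;2;21;11;21m[48;2;19;9;18m🬂[38;2;21;11;21m[48;2;19;9;18m🬂[38;2;21;11;21m[48;2;19;9;18m🬂[0m
</frame>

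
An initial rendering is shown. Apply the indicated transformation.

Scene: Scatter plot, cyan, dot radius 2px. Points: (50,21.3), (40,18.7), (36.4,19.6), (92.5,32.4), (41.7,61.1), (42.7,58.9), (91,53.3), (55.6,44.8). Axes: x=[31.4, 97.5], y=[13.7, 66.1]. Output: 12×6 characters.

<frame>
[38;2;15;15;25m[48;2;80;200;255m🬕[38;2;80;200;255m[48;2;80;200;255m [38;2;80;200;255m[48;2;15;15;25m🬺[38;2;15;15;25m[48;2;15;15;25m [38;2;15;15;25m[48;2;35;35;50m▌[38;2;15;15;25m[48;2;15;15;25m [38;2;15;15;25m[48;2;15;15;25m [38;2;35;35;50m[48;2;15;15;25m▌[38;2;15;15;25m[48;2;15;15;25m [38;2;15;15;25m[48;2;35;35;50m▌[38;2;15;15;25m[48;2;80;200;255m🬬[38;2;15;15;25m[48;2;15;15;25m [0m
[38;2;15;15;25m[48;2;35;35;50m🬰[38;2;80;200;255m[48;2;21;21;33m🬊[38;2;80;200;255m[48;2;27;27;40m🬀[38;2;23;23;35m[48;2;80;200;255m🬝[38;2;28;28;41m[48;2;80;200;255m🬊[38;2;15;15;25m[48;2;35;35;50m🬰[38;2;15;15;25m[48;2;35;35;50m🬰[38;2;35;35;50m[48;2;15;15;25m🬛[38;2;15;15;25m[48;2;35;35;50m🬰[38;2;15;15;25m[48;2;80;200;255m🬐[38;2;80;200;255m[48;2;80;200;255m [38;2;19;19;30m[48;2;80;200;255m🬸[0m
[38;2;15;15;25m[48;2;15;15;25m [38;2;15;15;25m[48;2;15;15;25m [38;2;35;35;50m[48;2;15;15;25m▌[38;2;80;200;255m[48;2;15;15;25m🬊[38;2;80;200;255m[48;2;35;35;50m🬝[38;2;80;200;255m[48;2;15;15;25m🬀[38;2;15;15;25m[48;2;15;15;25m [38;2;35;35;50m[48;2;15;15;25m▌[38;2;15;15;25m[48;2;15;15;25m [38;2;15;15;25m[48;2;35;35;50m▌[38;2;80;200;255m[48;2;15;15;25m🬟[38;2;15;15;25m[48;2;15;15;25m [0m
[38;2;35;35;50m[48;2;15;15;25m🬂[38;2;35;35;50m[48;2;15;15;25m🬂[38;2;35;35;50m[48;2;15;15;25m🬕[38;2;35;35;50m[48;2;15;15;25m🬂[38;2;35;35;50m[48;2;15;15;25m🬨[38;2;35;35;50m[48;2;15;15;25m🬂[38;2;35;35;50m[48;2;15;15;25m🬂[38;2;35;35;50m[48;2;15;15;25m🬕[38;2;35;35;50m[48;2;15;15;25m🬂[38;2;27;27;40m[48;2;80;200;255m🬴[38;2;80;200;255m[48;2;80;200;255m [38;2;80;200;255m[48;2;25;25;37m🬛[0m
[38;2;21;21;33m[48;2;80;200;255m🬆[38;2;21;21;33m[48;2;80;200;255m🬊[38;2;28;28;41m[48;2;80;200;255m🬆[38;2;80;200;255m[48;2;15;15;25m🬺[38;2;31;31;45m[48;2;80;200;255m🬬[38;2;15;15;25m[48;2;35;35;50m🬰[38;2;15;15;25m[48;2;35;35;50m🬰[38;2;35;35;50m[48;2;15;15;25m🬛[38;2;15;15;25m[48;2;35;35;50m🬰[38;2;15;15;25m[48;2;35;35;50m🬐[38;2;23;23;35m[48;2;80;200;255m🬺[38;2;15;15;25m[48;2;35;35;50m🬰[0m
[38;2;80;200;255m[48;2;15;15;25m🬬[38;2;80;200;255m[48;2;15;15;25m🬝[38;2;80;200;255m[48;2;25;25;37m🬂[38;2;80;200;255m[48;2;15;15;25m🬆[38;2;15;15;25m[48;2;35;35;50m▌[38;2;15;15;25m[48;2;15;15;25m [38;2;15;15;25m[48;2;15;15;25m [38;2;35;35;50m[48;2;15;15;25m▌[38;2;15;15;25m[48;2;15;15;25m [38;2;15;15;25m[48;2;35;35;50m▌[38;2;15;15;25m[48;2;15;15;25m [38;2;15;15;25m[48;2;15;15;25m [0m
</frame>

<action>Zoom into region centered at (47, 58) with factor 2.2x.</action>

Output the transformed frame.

<frame>
[38;2;15;15;25m[48;2;15;15;25m [38;2;15;15;25m[48;2;15;15;25m [38;2;35;35;50m[48;2;15;15;25m▌[38;2;15;15;25m[48;2;15;15;25m [38;2;15;15;25m[48;2;35;35;50m▌[38;2;15;15;25m[48;2;15;15;25m [38;2;15;15;25m[48;2;15;15;25m [38;2;35;35;50m[48;2;15;15;25m▌[38;2;15;15;25m[48;2;15;15;25m [38;2;15;15;25m[48;2;35;35;50m▌[38;2;15;15;25m[48;2;15;15;25m [38;2;15;15;25m[48;2;15;15;25m [0m
[38;2;15;15;25m[48;2;35;35;50m🬰[38;2;15;15;25m[48;2;35;35;50m🬰[38;2;35;35;50m[48;2;15;15;25m🬛[38;2;21;21;33m[48;2;80;200;255m🬆[38;2;31;31;45m[48;2;80;200;255m🬬[38;2;15;15;25m[48;2;35;35;50m🬰[38;2;15;15;25m[48;2;35;35;50m🬰[38;2;35;35;50m[48;2;15;15;25m🬛[38;2;15;15;25m[48;2;35;35;50m🬰[38;2;15;15;25m[48;2;35;35;50m🬐[38;2;15;15;25m[48;2;35;35;50m🬰[38;2;15;15;25m[48;2;35;35;50m🬰[0m
[38;2;15;15;25m[48;2;15;15;25m [38;2;15;15;25m[48;2;15;15;25m [38;2;80;200;255m[48;2;27;27;40m🬁[38;2;80;200;255m[48;2;15;15;25m🬬[38;2;80;200;255m[48;2;80;200;255m [38;2;15;15;25m[48;2;80;200;255m🬸[38;2;15;15;25m[48;2;15;15;25m [38;2;35;35;50m[48;2;15;15;25m▌[38;2;15;15;25m[48;2;15;15;25m [38;2;15;15;25m[48;2;35;35;50m▌[38;2;15;15;25m[48;2;15;15;25m [38;2;15;15;25m[48;2;15;15;25m [0m
[38;2;35;35;50m[48;2;15;15;25m🬂[38;2;35;35;50m[48;2;15;15;25m🬂[38;2;35;35;50m[48;2;15;15;25m🬕[38;2;35;35;50m[48;2;15;15;25m🬂[38;2;80;200;255m[48;2;27;27;40m🬀[38;2;35;35;50m[48;2;15;15;25m🬂[38;2;35;35;50m[48;2;15;15;25m🬂[38;2;35;35;50m[48;2;15;15;25m🬕[38;2;35;35;50m[48;2;15;15;25m🬂[38;2;35;35;50m[48;2;15;15;25m🬨[38;2;35;35;50m[48;2;15;15;25m🬂[38;2;35;35;50m[48;2;15;15;25m🬂[0m
[38;2;15;15;25m[48;2;35;35;50m🬰[38;2;15;15;25m[48;2;35;35;50m🬰[38;2;35;35;50m[48;2;15;15;25m🬛[38;2;15;15;25m[48;2;35;35;50m🬰[38;2;15;15;25m[48;2;35;35;50m🬐[38;2;15;15;25m[48;2;35;35;50m🬰[38;2;15;15;25m[48;2;35;35;50m🬰[38;2;35;35;50m[48;2;15;15;25m🬛[38;2;15;15;25m[48;2;35;35;50m🬰[38;2;15;15;25m[48;2;35;35;50m🬐[38;2;15;15;25m[48;2;35;35;50m🬰[38;2;15;15;25m[48;2;35;35;50m🬰[0m
[38;2;15;15;25m[48;2;15;15;25m [38;2;15;15;25m[48;2;15;15;25m [38;2;35;35;50m[48;2;15;15;25m▌[38;2;15;15;25m[48;2;15;15;25m [38;2;15;15;25m[48;2;35;35;50m▌[38;2;15;15;25m[48;2;15;15;25m [38;2;15;15;25m[48;2;15;15;25m [38;2;35;35;50m[48;2;15;15;25m▌[38;2;15;15;25m[48;2;80;200;255m🬆[38;2;80;200;255m[48;2;35;35;50m🬺[38;2;15;15;25m[48;2;80;200;255m🬬[38;2;15;15;25m[48;2;15;15;25m [0m
</frame>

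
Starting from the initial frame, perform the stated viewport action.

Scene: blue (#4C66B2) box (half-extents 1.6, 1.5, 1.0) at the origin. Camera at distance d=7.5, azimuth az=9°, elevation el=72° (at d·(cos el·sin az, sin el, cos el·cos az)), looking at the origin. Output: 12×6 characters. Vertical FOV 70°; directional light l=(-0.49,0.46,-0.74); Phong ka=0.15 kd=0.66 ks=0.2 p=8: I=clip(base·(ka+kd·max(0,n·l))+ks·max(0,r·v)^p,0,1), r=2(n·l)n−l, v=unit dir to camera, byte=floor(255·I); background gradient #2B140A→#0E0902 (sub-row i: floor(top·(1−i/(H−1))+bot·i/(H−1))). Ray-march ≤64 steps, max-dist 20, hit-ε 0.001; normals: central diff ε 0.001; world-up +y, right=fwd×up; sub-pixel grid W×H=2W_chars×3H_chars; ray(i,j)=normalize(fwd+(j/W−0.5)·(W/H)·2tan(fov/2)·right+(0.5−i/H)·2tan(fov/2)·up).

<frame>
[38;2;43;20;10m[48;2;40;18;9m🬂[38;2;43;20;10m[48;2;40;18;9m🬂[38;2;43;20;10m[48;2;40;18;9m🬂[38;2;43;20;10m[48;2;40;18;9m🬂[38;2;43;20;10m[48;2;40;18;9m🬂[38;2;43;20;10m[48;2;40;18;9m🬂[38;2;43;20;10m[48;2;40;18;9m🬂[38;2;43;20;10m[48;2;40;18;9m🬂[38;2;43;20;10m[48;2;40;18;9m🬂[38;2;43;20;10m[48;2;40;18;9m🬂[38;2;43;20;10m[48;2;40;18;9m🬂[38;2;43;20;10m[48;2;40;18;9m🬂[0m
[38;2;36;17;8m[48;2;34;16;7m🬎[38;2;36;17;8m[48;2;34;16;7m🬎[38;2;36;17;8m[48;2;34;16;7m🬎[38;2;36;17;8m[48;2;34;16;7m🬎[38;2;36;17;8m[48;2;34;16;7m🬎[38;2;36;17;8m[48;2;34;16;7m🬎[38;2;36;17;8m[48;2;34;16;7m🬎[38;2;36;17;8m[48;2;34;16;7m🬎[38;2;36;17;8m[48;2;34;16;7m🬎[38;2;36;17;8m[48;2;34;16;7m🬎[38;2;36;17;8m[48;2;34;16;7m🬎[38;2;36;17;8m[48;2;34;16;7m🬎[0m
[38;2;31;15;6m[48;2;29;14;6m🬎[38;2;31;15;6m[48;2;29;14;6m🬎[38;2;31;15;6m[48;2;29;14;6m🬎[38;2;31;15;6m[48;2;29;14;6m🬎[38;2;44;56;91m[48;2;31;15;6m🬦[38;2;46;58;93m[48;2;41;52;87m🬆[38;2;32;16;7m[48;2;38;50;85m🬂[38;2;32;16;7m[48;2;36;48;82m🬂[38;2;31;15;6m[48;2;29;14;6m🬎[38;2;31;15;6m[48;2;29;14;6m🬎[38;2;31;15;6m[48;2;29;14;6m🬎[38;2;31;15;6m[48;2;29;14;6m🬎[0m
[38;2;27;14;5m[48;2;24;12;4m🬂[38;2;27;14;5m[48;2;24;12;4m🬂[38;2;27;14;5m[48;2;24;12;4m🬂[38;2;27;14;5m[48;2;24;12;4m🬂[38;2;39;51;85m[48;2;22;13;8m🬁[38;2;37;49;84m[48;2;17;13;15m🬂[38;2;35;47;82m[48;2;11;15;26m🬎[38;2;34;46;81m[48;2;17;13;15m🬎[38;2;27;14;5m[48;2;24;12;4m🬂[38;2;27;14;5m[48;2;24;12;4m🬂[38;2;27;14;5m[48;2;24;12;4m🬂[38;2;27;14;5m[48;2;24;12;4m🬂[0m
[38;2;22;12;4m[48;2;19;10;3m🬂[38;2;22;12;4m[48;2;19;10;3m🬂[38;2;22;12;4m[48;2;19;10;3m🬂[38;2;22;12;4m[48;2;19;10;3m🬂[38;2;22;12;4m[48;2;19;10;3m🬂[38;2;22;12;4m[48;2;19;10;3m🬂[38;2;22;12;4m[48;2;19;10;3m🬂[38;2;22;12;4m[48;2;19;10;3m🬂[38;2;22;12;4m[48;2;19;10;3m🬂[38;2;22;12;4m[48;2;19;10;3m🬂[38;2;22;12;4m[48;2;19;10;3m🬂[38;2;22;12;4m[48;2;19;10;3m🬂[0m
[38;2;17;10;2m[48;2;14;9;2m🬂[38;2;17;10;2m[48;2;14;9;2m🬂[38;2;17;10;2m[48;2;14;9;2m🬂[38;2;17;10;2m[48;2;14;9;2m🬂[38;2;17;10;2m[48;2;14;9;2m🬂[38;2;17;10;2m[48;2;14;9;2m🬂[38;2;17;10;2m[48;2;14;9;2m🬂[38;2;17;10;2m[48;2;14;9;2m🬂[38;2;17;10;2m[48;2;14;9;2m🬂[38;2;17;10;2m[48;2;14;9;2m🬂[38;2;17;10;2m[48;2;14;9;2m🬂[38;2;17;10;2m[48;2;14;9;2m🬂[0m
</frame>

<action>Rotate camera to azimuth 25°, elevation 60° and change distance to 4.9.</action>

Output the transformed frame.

<frame>
[38;2;43;20;10m[48;2;40;18;9m🬂[38;2;43;20;10m[48;2;40;18;9m🬂[38;2;43;20;10m[48;2;40;18;9m🬂[38;2;43;20;10m[48;2;40;18;9m🬂[38;2;43;20;10m[48;2;40;18;9m🬂[38;2;43;20;10m[48;2;40;18;9m🬂[38;2;43;20;10m[48;2;40;18;9m🬂[38;2;43;20;10m[48;2;40;18;9m🬂[38;2;43;20;10m[48;2;40;18;9m🬂[38;2;43;20;10m[48;2;40;18;9m🬂[38;2;43;20;10m[48;2;40;18;9m🬂[38;2;43;20;10m[48;2;40;18;9m🬂[0m
[38;2;36;17;8m[48;2;34;16;7m🬎[38;2;36;17;8m[48;2;34;16;7m🬎[38;2;36;17;8m[48;2;34;16;7m🬎[38;2;36;17;7m[48;2;66;78;112m🬝[38;2;37;18;8m[48;2;74;86;120m🬀[38;2;37;18;8m[48;2;75;86;121m🬂[38;2;70;82;116m[48;2;36;17;8m🬱[38;2;36;17;8m[48;2;59;71;105m🬎[38;2;52;64;99m[48;2;36;17;7m🬏[38;2;36;17;8m[48;2;34;16;7m🬎[38;2;36;17;8m[48;2;34;16;7m🬎[38;2;36;17;8m[48;2;34;16;7m🬎[0m
[38;2;31;15;6m[48;2;29;14;6m🬎[38;2;31;15;6m[48;2;29;14;6m🬎[38;2;31;15;6m[48;2;29;14;6m🬎[38;2;53;65;102m[48;2;11;15;26m🬎[38;2;62;74;109m[48;2;54;65;100m🬊[38;2;64;76;110m[48;2;55;67;101m🬆[38;2;61;72;107m[48;2;52;63;98m🬆[38;2;54;66;100m[48;2;47;58;93m🬆[38;2;46;58;93m[48;2;41;53;88m🬆[38;2;41;53;88m[48;2;30;14;6m🬄[38;2;31;15;6m[48;2;29;14;6m🬎[38;2;31;15;6m[48;2;29;14;6m🬎[0m
[38;2;27;14;5m[48;2;24;12;4m🬂[38;2;27;14;5m[48;2;24;12;4m🬂[38;2;27;14;5m[48;2;24;12;4m🬂[38;2;25;12;4m[48;2;11;15;26m🬺[38;2;11;15;26m[48;2;24;12;4m🬬[38;2;47;59;93m[48;2;11;15;26m🬂[38;2;44;56;90m[48;2;11;15;26m🬊[38;2;40;52;86m[48;2;11;15;26m🬬[38;2;37;49;83m[48;2;24;12;4m🬝[38;2;27;14;5m[48;2;24;12;4m🬂[38;2;27;14;5m[48;2;24;12;4m🬂[38;2;27;14;5m[48;2;24;12;4m🬂[0m
[38;2;22;12;4m[48;2;19;10;3m🬂[38;2;22;12;4m[48;2;19;10;3m🬂[38;2;22;12;4m[48;2;19;10;3m🬂[38;2;22;12;4m[48;2;19;10;3m🬂[38;2;22;12;4m[48;2;19;10;3m🬂[38;2;11;15;26m[48;2;20;10;3m🬁[38;2;11;15;26m[48;2;19;10;3m🬊[38;2;11;15;26m[48;2;19;10;3m🬎[38;2;11;15;26m[48;2;20;10;3m🬀[38;2;22;12;4m[48;2;19;10;3m🬂[38;2;22;12;4m[48;2;19;10;3m🬂[38;2;22;12;4m[48;2;19;10;3m🬂[0m
[38;2;17;10;2m[48;2;14;9;2m🬂[38;2;17;10;2m[48;2;14;9;2m🬂[38;2;17;10;2m[48;2;14;9;2m🬂[38;2;17;10;2m[48;2;14;9;2m🬂[38;2;17;10;2m[48;2;14;9;2m🬂[38;2;17;10;2m[48;2;14;9;2m🬂[38;2;17;10;2m[48;2;14;9;2m🬂[38;2;17;10;2m[48;2;14;9;2m🬂[38;2;17;10;2m[48;2;14;9;2m🬂[38;2;17;10;2m[48;2;14;9;2m🬂[38;2;17;10;2m[48;2;14;9;2m🬂[38;2;17;10;2m[48;2;14;9;2m🬂[0m
</frame>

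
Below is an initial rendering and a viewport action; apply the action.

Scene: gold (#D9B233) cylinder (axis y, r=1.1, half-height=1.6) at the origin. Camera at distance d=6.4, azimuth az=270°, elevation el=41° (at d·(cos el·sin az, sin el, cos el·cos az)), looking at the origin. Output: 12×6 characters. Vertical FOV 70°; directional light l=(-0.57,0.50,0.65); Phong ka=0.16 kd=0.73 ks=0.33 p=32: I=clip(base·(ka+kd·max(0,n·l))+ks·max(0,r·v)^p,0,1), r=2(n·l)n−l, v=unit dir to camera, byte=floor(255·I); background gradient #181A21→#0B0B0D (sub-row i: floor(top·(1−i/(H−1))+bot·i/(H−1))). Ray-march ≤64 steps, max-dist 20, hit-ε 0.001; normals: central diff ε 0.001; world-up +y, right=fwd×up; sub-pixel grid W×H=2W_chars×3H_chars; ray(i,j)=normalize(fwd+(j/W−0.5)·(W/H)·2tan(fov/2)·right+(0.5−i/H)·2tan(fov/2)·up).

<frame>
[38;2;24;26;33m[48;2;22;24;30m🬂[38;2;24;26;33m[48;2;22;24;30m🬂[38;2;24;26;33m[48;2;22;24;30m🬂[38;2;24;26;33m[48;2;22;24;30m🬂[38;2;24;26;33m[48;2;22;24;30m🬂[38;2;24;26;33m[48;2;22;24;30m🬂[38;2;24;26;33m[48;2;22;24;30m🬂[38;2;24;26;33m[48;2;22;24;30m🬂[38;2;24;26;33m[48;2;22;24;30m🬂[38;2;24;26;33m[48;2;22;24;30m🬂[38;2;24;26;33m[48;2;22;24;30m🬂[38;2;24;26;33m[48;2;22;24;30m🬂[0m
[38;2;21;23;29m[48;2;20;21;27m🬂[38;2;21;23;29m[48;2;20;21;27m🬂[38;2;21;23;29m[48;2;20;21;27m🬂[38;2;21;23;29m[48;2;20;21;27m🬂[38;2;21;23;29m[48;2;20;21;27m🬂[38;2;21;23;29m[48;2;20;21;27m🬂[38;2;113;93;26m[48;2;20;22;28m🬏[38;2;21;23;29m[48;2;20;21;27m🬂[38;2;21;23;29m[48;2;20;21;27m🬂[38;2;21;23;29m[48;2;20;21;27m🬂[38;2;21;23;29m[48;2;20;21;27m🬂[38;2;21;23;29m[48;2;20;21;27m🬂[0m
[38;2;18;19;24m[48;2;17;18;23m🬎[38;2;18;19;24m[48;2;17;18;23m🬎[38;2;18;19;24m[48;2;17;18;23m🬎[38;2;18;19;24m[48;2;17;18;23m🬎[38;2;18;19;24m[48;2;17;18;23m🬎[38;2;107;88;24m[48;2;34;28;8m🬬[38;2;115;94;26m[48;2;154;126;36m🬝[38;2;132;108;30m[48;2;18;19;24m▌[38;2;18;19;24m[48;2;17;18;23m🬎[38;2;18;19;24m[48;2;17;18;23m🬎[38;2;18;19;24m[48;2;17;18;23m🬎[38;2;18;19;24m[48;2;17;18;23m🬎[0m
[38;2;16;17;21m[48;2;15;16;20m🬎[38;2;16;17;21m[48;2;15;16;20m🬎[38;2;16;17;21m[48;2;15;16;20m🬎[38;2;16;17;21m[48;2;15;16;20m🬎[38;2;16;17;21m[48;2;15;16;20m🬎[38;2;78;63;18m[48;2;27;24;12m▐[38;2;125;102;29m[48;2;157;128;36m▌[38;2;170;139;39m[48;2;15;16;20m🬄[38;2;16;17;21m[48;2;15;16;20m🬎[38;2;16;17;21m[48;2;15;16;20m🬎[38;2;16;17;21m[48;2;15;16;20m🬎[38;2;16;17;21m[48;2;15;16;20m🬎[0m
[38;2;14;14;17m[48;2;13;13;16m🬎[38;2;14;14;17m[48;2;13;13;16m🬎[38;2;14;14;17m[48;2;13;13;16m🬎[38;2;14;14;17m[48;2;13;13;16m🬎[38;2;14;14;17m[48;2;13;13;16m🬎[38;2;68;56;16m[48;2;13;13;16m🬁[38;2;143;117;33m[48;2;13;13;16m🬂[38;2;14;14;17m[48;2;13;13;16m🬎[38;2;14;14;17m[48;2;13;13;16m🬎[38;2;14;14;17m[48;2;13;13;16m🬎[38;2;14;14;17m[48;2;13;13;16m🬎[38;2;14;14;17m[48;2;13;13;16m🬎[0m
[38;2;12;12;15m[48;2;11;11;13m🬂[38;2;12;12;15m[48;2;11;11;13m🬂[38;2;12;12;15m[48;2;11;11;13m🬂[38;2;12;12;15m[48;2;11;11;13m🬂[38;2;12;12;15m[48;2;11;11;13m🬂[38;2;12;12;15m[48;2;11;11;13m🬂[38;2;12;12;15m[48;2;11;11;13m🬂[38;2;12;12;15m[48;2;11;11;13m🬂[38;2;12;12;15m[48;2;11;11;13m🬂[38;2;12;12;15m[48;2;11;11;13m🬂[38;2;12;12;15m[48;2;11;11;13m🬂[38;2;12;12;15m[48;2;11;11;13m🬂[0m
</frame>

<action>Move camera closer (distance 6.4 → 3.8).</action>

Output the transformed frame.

<frame>
[38;2;24;26;33m[48;2;22;24;30m🬂[38;2;24;26;33m[48;2;22;24;30m🬂[38;2;24;26;33m[48;2;22;24;30m🬂[38;2;24;26;33m[48;2;22;24;30m🬂[38;2;24;26;33m[48;2;22;24;30m🬂[38;2;24;26;33m[48;2;22;24;30m🬂[38;2;24;26;33m[48;2;22;24;30m🬂[38;2;24;26;33m[48;2;22;24;30m🬂[38;2;24;26;33m[48;2;22;24;30m🬂[38;2;24;26;33m[48;2;22;24;30m🬂[38;2;24;26;33m[48;2;22;24;30m🬂[38;2;24;26;33m[48;2;22;24;30m🬂[0m
[38;2;21;23;29m[48;2;20;21;27m🬂[38;2;21;23;29m[48;2;20;21;27m🬂[38;2;21;23;29m[48;2;20;21;27m🬂[38;2;113;93;26m[48;2;23;23;24m🬇[38;2;113;93;26m[48;2;113;93;26m [38;2;113;93;26m[48;2;113;93;26m [38;2;113;93;26m[48;2;113;93;26m [38;2;113;93;26m[48;2;113;93;26m [38;2;21;23;29m[48;2;124;102;28m🬁[38;2;21;23;29m[48;2;20;21;27m🬂[38;2;21;23;29m[48;2;20;21;27m🬂[38;2;21;23;29m[48;2;20;21;27m🬂[0m
[38;2;18;19;24m[48;2;17;18;23m🬎[38;2;18;19;24m[48;2;17;18;23m🬎[38;2;18;19;24m[48;2;17;18;23m🬎[38;2;18;19;24m[48;2;17;18;23m🬎[38;2;65;53;15m[48;2;36;29;8m▐[38;2;108;89;25m[48;2;89;73;20m▐[38;2;125;102;29m[48;2;139;113;32m▌[38;2;151;124;35m[48;2;162;133;37m▌[38;2;170;139;39m[48;2;18;19;24m▌[38;2;18;19;24m[48;2;17;18;23m🬎[38;2;18;19;24m[48;2;17;18;23m🬎[38;2;18;19;24m[48;2;17;18;23m🬎[0m
[38;2;16;17;21m[48;2;15;16;20m🬎[38;2;16;17;21m[48;2;15;16;20m🬎[38;2;16;17;21m[48;2;15;16;20m🬎[38;2;16;17;21m[48;2;15;16;20m🬎[38;2;41;34;9m[48;2;15;16;20m🬨[38;2;104;85;24m[48;2;79;65;18m▐[38;2;125;102;29m[48;2;141;116;33m▌[38;2;156;128;36m[48;2;168;137;39m▌[38;2;168;138;39m[48;2;15;16;20m🬀[38;2;16;17;21m[48;2;15;16;20m🬎[38;2;16;17;21m[48;2;15;16;20m🬎[38;2;16;17;21m[48;2;15;16;20m🬎[0m
[38;2;14;14;17m[48;2;13;13;16m🬎[38;2;14;14;17m[48;2;13;13;16m🬎[38;2;14;14;17m[48;2;13;13;16m🬎[38;2;14;14;17m[48;2;13;13;16m🬎[38;2;34;28;8m[48;2;13;13;16m🬁[38;2;98;80;22m[48;2;61;50;14m▐[38;2;125;102;29m[48;2;146;119;34m▌[38;2;165;135;38m[48;2;13;13;16m🬕[38;2;14;14;17m[48;2;13;13;16m🬎[38;2;14;14;17m[48;2;13;13;16m🬎[38;2;14;14;17m[48;2;13;13;16m🬎[38;2;14;14;17m[48;2;13;13;16m🬎[0m
[38;2;12;12;15m[48;2;11;11;13m🬂[38;2;12;12;15m[48;2;11;11;13m🬂[38;2;12;12;15m[48;2;11;11;13m🬂[38;2;12;12;15m[48;2;11;11;13m🬂[38;2;12;12;15m[48;2;11;11;13m🬂[38;2;91;75;21m[48;2;11;11;13m🬁[38;2;137;112;32m[48;2;11;11;13m🬂[38;2;12;12;15m[48;2;11;11;13m🬂[38;2;12;12;15m[48;2;11;11;13m🬂[38;2;12;12;15m[48;2;11;11;13m🬂[38;2;12;12;15m[48;2;11;11;13m🬂[38;2;12;12;15m[48;2;11;11;13m🬂[0m
</frame>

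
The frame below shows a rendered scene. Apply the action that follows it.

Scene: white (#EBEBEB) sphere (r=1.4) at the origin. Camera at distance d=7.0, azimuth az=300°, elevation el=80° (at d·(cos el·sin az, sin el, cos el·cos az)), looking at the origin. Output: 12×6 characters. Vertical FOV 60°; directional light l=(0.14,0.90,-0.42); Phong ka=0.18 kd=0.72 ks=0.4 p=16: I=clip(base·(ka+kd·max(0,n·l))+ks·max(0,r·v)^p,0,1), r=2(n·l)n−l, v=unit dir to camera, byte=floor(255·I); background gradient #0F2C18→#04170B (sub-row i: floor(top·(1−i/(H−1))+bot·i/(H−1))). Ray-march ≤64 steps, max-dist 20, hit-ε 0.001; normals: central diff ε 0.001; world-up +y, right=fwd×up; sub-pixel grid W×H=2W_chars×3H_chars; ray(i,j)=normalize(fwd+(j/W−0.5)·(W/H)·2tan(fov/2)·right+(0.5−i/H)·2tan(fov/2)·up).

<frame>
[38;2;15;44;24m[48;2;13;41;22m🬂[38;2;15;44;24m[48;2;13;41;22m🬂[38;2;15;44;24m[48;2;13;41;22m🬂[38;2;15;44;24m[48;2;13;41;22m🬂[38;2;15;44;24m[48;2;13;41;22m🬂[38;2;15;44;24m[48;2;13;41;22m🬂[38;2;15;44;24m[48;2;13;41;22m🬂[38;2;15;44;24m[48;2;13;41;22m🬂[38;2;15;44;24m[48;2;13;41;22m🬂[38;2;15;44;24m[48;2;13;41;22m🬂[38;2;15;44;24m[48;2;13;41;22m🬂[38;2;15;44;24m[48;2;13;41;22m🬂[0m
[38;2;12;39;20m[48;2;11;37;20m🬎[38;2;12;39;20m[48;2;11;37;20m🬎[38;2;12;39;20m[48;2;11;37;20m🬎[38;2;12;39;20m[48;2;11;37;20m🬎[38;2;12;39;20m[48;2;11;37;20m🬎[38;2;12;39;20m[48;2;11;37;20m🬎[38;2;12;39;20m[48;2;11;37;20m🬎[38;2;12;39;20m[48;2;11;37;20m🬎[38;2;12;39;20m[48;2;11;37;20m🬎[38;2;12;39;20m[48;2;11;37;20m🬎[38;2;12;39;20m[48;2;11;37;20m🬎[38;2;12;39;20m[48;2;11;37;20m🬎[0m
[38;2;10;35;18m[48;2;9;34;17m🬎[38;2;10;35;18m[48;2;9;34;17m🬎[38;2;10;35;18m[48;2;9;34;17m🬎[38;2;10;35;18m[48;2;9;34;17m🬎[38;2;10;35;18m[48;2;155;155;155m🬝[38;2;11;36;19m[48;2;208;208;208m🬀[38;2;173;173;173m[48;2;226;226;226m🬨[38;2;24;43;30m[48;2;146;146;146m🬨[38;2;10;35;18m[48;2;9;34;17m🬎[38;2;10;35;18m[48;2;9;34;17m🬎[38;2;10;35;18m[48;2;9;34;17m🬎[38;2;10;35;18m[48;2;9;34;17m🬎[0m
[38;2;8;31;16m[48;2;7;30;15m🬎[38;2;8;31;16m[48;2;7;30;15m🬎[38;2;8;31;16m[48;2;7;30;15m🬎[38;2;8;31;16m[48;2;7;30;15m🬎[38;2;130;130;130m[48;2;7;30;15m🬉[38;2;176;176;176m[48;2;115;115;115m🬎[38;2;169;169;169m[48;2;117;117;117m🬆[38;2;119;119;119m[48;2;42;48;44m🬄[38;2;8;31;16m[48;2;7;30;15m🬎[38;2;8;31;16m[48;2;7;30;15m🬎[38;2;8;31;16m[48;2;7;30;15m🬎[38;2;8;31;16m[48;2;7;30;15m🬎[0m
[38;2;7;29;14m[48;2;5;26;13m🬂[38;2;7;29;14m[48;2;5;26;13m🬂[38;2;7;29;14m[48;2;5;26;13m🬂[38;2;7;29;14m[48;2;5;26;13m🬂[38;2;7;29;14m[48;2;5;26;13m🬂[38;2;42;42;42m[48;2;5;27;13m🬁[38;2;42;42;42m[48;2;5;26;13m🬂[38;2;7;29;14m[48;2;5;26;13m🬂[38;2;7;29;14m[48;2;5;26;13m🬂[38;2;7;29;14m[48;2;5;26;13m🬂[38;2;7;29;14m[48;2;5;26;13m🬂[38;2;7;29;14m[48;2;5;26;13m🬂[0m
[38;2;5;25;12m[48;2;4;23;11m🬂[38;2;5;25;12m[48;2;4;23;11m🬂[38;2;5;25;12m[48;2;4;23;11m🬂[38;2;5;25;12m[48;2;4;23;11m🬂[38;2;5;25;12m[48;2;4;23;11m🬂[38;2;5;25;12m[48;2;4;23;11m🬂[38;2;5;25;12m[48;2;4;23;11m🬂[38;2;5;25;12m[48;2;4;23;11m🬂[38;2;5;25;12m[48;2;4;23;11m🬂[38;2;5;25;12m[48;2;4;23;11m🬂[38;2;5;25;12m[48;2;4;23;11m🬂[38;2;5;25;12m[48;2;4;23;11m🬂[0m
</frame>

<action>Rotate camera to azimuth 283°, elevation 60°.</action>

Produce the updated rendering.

<frame>
[38;2;15;44;24m[48;2;13;41;22m🬂[38;2;15;44;24m[48;2;13;41;22m🬂[38;2;15;44;24m[48;2;13;41;22m🬂[38;2;15;44;24m[48;2;13;41;22m🬂[38;2;15;44;24m[48;2;13;41;22m🬂[38;2;15;44;24m[48;2;13;41;22m🬂[38;2;15;44;24m[48;2;13;41;22m🬂[38;2;15;44;24m[48;2;13;41;22m🬂[38;2;15;44;24m[48;2;13;41;22m🬂[38;2;15;44;24m[48;2;13;41;22m🬂[38;2;15;44;24m[48;2;13;41;22m🬂[38;2;15;44;24m[48;2;13;41;22m🬂[0m
[38;2;12;39;20m[48;2;11;37;20m🬎[38;2;12;39;20m[48;2;11;37;20m🬎[38;2;12;39;20m[48;2;11;37;20m🬎[38;2;12;39;20m[48;2;11;37;20m🬎[38;2;12;39;20m[48;2;11;37;20m🬎[38;2;12;39;20m[48;2;11;37;20m🬎[38;2;12;39;20m[48;2;11;37;20m🬎[38;2;12;39;20m[48;2;11;37;20m🬎[38;2;12;39;20m[48;2;11;37;20m🬎[38;2;12;39;20m[48;2;11;37;20m🬎[38;2;12;39;20m[48;2;11;37;20m🬎[38;2;12;39;20m[48;2;11;37;20m🬎[0m
[38;2;10;35;18m[48;2;9;34;17m🬎[38;2;10;35;18m[48;2;9;34;17m🬎[38;2;10;35;18m[48;2;9;34;17m🬎[38;2;10;35;18m[48;2;9;34;17m🬎[38;2;10;35;18m[48;2;167;167;167m🬝[38;2;11;36;19m[48;2;213;213;213m🬀[38;2;163;163;163m[48;2;198;198;198m▐[38;2;131;131;131m[48;2;21;39;27m🬓[38;2;10;35;18m[48;2;9;34;17m🬎[38;2;10;35;18m[48;2;9;34;17m🬎[38;2;10;35;18m[48;2;9;34;17m🬎[38;2;10;35;18m[48;2;9;34;17m🬎[0m
[38;2;8;31;16m[48;2;7;30;15m🬎[38;2;8;31;16m[48;2;7;30;15m🬎[38;2;8;31;16m[48;2;7;30;15m🬎[38;2;8;31;16m[48;2;7;30;15m🬎[38;2;127;127;127m[48;2;7;30;15m🬉[38;2;152;152;152m[48;2;86;86;86m🬎[38;2;136;136;136m[48;2;78;78;78m🬆[38;2;85;85;85m[48;2;33;39;35m🬄[38;2;8;31;16m[48;2;7;30;15m🬎[38;2;8;31;16m[48;2;7;30;15m🬎[38;2;8;31;16m[48;2;7;30;15m🬎[38;2;8;31;16m[48;2;7;30;15m🬎[0m
[38;2;7;29;14m[48;2;5;26;13m🬂[38;2;7;29;14m[48;2;5;26;13m🬂[38;2;7;29;14m[48;2;5;26;13m🬂[38;2;7;29;14m[48;2;5;26;13m🬂[38;2;7;29;14m[48;2;5;26;13m🬂[38;2;42;42;42m[48;2;5;27;13m🬁[38;2;42;42;42m[48;2;5;26;13m🬂[38;2;7;29;14m[48;2;5;26;13m🬂[38;2;7;29;14m[48;2;5;26;13m🬂[38;2;7;29;14m[48;2;5;26;13m🬂[38;2;7;29;14m[48;2;5;26;13m🬂[38;2;7;29;14m[48;2;5;26;13m🬂[0m
[38;2;5;25;12m[48;2;4;23;11m🬂[38;2;5;25;12m[48;2;4;23;11m🬂[38;2;5;25;12m[48;2;4;23;11m🬂[38;2;5;25;12m[48;2;4;23;11m🬂[38;2;5;25;12m[48;2;4;23;11m🬂[38;2;5;25;12m[48;2;4;23;11m🬂[38;2;5;25;12m[48;2;4;23;11m🬂[38;2;5;25;12m[48;2;4;23;11m🬂[38;2;5;25;12m[48;2;4;23;11m🬂[38;2;5;25;12m[48;2;4;23;11m🬂[38;2;5;25;12m[48;2;4;23;11m🬂[38;2;5;25;12m[48;2;4;23;11m🬂[0m
</frame>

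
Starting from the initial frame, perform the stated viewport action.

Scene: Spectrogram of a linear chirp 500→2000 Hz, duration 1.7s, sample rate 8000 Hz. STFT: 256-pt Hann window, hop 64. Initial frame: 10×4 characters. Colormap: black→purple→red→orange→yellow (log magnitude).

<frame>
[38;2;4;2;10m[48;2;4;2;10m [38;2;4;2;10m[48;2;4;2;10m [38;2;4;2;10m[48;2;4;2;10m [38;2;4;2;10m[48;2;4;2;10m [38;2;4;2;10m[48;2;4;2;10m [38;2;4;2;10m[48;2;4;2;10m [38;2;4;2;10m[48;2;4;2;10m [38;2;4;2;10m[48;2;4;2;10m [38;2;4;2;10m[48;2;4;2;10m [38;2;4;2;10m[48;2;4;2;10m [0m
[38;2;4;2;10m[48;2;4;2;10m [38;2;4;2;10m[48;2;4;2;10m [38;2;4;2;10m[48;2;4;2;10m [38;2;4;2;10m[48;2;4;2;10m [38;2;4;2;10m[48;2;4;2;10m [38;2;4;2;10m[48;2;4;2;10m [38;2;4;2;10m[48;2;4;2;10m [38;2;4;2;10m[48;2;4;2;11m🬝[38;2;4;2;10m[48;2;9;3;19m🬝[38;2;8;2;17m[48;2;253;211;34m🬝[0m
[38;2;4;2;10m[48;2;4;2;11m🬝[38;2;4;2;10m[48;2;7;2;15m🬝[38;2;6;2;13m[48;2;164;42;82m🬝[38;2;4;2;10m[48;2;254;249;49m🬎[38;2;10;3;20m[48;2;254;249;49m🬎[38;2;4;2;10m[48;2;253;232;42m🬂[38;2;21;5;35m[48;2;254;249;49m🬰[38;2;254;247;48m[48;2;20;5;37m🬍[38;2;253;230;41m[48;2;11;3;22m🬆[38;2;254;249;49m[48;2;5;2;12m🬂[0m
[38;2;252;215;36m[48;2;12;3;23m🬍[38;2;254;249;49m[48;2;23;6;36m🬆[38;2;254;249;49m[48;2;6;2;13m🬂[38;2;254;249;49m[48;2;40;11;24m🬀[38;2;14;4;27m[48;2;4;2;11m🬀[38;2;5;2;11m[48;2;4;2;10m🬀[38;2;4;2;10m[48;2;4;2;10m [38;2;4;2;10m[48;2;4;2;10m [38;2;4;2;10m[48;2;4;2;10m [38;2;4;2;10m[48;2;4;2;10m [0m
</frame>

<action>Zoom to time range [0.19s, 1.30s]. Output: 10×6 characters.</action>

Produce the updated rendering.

<frame>
[38;2;4;2;10m[48;2;4;2;10m [38;2;4;2;10m[48;2;4;2;10m [38;2;4;2;10m[48;2;4;2;10m [38;2;4;2;10m[48;2;4;2;10m [38;2;4;2;10m[48;2;4;2;10m [38;2;4;2;10m[48;2;4;2;10m [38;2;4;2;10m[48;2;4;2;10m [38;2;4;2;10m[48;2;4;2;10m [38;2;4;2;10m[48;2;4;2;10m [38;2;4;2;10m[48;2;4;2;10m [0m
[38;2;4;2;10m[48;2;4;2;10m [38;2;4;2;10m[48;2;4;2;10m [38;2;4;2;10m[48;2;4;2;10m [38;2;4;2;10m[48;2;4;2;10m [38;2;4;2;10m[48;2;4;2;10m [38;2;4;2;10m[48;2;4;2;10m [38;2;4;2;10m[48;2;4;2;10m [38;2;4;2;10m[48;2;4;2;10m [38;2;4;2;10m[48;2;4;2;10m [38;2;4;2;10m[48;2;4;2;10m [0m
[38;2;4;2;10m[48;2;4;2;10m [38;2;4;2;10m[48;2;4;2;10m [38;2;4;2;10m[48;2;4;2;10m [38;2;4;2;10m[48;2;4;2;10m [38;2;4;2;10m[48;2;4;2;10m [38;2;4;2;10m[48;2;4;2;10m [38;2;4;2;10m[48;2;4;2;10m [38;2;4;2;10m[48;2;4;2;10m [38;2;4;2;10m[48;2;4;2;10m [38;2;4;2;10m[48;2;4;2;10m [0m
[38;2;4;2;10m[48;2;4;2;10m [38;2;4;2;10m[48;2;4;2;10m [38;2;4;2;10m[48;2;4;2;10m [38;2;4;2;10m[48;2;5;2;11m🬝[38;2;4;2;10m[48;2;7;2;15m🬝[38;2;5;2;12m[48;2;25;6;46m🬝[38;2;37;10;25m[48;2;254;240;46m🬝[38;2;7;2;15m[48;2;254;249;49m🬎[38;2;11;3;23m[48;2;250;212;38m🬆[38;2;7;2;16m[48;2;246;211;48m🬂[0m
[38;2;7;2;15m[48;2;254;249;49m🬎[38;2;11;3;23m[48;2;242;195;51m🬆[38;2;7;2;16m[48;2;252;223;40m🬂[38;2;30;7;48m[48;2;254;249;49m🬰[38;2;253;236;43m[48;2;6;2;14m🬎[38;2;254;249;49m[48;2;34;9;38m🬂[38;2;254;249;49m[48;2;6;2;13m🬂[38;2;252;208;33m[48;2;17;4;26m🬀[38;2;11;3;23m[48;2;4;2;10m🬂[38;2;5;2;12m[48;2;4;2;10m🬂[0m
[38;2;252;209;33m[48;2;19;5;26m🬀[38;2;17;4;33m[48;2;5;2;12m🬀[38;2;5;2;13m[48;2;4;2;10m🬂[38;2;4;2;11m[48;2;4;2;10m🬀[38;2;4;2;10m[48;2;4;2;10m [38;2;4;2;10m[48;2;4;2;10m [38;2;4;2;10m[48;2;4;2;10m [38;2;4;2;10m[48;2;4;2;10m [38;2;4;2;10m[48;2;4;2;10m [38;2;4;2;10m[48;2;4;2;10m [0m
</frame>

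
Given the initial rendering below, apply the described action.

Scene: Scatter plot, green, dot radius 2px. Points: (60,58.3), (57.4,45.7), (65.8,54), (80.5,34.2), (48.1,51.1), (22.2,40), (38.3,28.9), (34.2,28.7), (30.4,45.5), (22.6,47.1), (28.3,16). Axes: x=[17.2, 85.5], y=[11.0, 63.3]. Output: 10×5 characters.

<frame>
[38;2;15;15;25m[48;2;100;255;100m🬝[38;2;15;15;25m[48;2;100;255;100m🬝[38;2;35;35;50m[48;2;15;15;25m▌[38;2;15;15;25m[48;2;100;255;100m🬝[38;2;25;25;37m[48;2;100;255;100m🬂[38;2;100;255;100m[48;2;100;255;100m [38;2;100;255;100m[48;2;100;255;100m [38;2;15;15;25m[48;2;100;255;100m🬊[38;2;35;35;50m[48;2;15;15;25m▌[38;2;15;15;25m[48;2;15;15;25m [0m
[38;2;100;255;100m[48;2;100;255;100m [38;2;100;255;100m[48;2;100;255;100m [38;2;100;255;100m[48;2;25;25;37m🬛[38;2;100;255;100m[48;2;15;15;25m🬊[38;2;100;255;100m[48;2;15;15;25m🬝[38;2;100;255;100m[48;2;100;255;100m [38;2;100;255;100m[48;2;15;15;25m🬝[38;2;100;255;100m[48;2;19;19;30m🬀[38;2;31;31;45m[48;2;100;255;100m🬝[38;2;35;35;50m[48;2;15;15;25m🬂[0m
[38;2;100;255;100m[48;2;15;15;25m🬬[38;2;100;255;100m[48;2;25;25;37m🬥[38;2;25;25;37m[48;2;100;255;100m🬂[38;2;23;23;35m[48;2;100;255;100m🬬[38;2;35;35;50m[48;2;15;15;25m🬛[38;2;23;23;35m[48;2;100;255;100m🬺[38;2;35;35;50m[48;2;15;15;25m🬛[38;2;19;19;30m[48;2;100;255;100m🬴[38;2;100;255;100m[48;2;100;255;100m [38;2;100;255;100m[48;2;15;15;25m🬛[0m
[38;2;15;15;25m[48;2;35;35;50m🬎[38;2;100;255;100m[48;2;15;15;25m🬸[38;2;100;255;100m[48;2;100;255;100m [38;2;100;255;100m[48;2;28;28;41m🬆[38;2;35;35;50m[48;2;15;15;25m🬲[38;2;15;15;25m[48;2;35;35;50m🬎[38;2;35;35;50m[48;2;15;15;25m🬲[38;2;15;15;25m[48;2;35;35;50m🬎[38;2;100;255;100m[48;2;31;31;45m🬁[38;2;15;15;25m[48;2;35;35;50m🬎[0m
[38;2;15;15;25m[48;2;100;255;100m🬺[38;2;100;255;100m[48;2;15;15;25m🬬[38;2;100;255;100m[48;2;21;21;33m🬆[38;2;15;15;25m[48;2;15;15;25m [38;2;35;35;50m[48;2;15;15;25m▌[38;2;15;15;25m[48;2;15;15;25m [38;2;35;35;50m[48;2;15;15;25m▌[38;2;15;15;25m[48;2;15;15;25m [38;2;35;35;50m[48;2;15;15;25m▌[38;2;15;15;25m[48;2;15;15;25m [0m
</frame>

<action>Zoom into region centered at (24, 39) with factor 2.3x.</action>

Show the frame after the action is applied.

<frame>
[38;2;15;15;25m[48;2;15;15;25m [38;2;15;15;25m[48;2;15;15;25m [38;2;35;35;50m[48;2;15;15;25m▌[38;2;15;15;25m[48;2;100;255;100m🬆[38;2;100;255;100m[48;2;15;15;25m🬺[38;2;15;15;25m[48;2;100;255;100m🬎[38;2;35;35;50m[48;2;100;255;100m🬀[38;2;15;15;25m[48;2;100;255;100m🬊[38;2;35;35;50m[48;2;15;15;25m▌[38;2;15;15;25m[48;2;15;15;25m [0m
[38;2;35;35;50m[48;2;15;15;25m🬂[38;2;35;35;50m[48;2;15;15;25m🬂[38;2;35;35;50m[48;2;15;15;25m🬕[38;2;100;255;100m[48;2;20;20;31m🬠[38;2;100;255;100m[48;2;15;15;25m🬴[38;2;35;35;50m[48;2;15;15;25m🬂[38;2;100;255;100m[48;2;28;28;41m🬊[38;2;100;255;100m[48;2;19;19;30m🬀[38;2;35;35;50m[48;2;15;15;25m🬕[38;2;35;35;50m[48;2;15;15;25m🬂[0m
[38;2;15;15;25m[48;2;35;35;50m🬰[38;2;15;15;25m[48;2;35;35;50m🬰[38;2;35;35;50m[48;2;15;15;25m🬛[38;2;100;255;100m[48;2;21;21;33m🬊[38;2;100;255;100m[48;2;15;15;25m🬝[38;2;100;255;100m[48;2;23;23;35m🬀[38;2;35;35;50m[48;2;15;15;25m🬛[38;2;15;15;25m[48;2;35;35;50m🬰[38;2;35;35;50m[48;2;15;15;25m🬛[38;2;15;15;25m[48;2;35;35;50m🬰[0m
[38;2;15;15;25m[48;2;35;35;50m🬎[38;2;15;15;25m[48;2;35;35;50m🬎[38;2;35;35;50m[48;2;15;15;25m🬲[38;2;15;15;25m[48;2;35;35;50m🬎[38;2;35;35;50m[48;2;15;15;25m🬲[38;2;15;15;25m[48;2;35;35;50m🬎[38;2;35;35;50m[48;2;15;15;25m🬲[38;2;15;15;25m[48;2;35;35;50m🬎[38;2;27;27;40m[48;2;100;255;100m🬬[38;2;19;19;30m[48;2;100;255;100m🬬[0m
[38;2;15;15;25m[48;2;15;15;25m [38;2;15;15;25m[48;2;15;15;25m [38;2;35;35;50m[48;2;15;15;25m▌[38;2;15;15;25m[48;2;15;15;25m [38;2;35;35;50m[48;2;15;15;25m▌[38;2;15;15;25m[48;2;15;15;25m [38;2;35;35;50m[48;2;15;15;25m▌[38;2;15;15;25m[48;2;100;255;100m🬐[38;2;100;255;100m[48;2;100;255;100m [38;2;100;255;100m[48;2;100;255;100m [0m
</frame>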